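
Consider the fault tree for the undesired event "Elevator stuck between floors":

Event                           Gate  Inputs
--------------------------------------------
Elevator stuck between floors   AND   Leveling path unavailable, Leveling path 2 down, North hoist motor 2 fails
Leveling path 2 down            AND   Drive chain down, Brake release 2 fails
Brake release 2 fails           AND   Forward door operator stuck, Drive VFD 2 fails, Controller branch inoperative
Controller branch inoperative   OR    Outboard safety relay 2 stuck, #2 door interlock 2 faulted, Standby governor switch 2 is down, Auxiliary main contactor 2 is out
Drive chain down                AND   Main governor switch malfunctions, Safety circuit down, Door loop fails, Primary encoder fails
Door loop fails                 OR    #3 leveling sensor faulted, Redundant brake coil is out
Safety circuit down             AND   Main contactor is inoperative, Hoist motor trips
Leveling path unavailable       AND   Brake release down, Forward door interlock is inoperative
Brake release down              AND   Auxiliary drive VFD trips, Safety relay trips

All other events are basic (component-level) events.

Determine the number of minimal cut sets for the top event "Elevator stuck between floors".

8

Brake release down [AND]: one cut set from each child combined → 1 × 1 = 1 cut set(s).
Leveling path unavailable [AND]: one cut set from each child combined → 1 × 1 = 1 cut set(s).
Safety circuit down [AND]: one cut set from each child combined → 1 × 1 = 1 cut set(s).
Door loop fails [OR]: union of children's cut sets → 2 cut set(s).
Drive chain down [AND]: one cut set from each child combined → 1 × 1 × 2 × 1 = 2 cut set(s).
Controller branch inoperative [OR]: union of children's cut sets → 4 cut set(s).
Brake release 2 fails [AND]: one cut set from each child combined → 1 × 1 × 4 = 4 cut set(s).
Leveling path 2 down [AND]: one cut set from each child combined → 2 × 4 = 8 cut set(s).
Elevator stuck between floors [AND]: one cut set from each child combined → 1 × 8 × 1 = 8 cut set(s).
Minimal cut sets: {#3 leveling sensor faulted, Auxiliary drive VFD trips, Drive VFD 2 fails, Forward door interlock is inoperative, Forward door operator stuck, Hoist motor trips, Main contactor is inoperative, Main governor switch malfunctions, North hoist motor 2 fails, Outboard safety relay 2 stuck, Primary encoder fails, Safety relay trips}; {#2 door interlock 2 faulted, #3 leveling sensor faulted, Auxiliary drive VFD trips, Drive VFD 2 fails, Forward door interlock is inoperative, Forward door operator stuck, Hoist motor trips, Main contactor is inoperative, Main governor switch malfunctions, North hoist motor 2 fails, Primary encoder fails, Safety relay trips}; {#3 leveling sensor faulted, Auxiliary drive VFD trips, Drive VFD 2 fails, Forward door interlock is inoperative, Forward door operator stuck, Hoist motor trips, Main contactor is inoperative, Main governor switch malfunctions, North hoist motor 2 fails, Primary encoder fails, Safety relay trips, Standby governor switch 2 is down}; {#3 leveling sensor faulted, Auxiliary drive VFD trips, Auxiliary main contactor 2 is out, Drive VFD 2 fails, Forward door interlock is inoperative, Forward door operator stuck, Hoist motor trips, Main contactor is inoperative, Main governor switch malfunctions, North hoist motor 2 fails, Primary encoder fails, Safety relay trips}; {Auxiliary drive VFD trips, Drive VFD 2 fails, Forward door interlock is inoperative, Forward door operator stuck, Hoist motor trips, Main contactor is inoperative, Main governor switch malfunctions, North hoist motor 2 fails, Outboard safety relay 2 stuck, Primary encoder fails, Redundant brake coil is out, Safety relay trips}; {#2 door interlock 2 faulted, Auxiliary drive VFD trips, Drive VFD 2 fails, Forward door interlock is inoperative, Forward door operator stuck, Hoist motor trips, Main contactor is inoperative, Main governor switch malfunctions, North hoist motor 2 fails, Primary encoder fails, Redundant brake coil is out, Safety relay trips}; {Auxiliary drive VFD trips, Drive VFD 2 fails, Forward door interlock is inoperative, Forward door operator stuck, Hoist motor trips, Main contactor is inoperative, Main governor switch malfunctions, North hoist motor 2 fails, Primary encoder fails, Redundant brake coil is out, Safety relay trips, Standby governor switch 2 is down}; {Auxiliary drive VFD trips, Auxiliary main contactor 2 is out, Drive VFD 2 fails, Forward door interlock is inoperative, Forward door operator stuck, Hoist motor trips, Main contactor is inoperative, Main governor switch malfunctions, North hoist motor 2 fails, Primary encoder fails, Redundant brake coil is out, Safety relay trips}.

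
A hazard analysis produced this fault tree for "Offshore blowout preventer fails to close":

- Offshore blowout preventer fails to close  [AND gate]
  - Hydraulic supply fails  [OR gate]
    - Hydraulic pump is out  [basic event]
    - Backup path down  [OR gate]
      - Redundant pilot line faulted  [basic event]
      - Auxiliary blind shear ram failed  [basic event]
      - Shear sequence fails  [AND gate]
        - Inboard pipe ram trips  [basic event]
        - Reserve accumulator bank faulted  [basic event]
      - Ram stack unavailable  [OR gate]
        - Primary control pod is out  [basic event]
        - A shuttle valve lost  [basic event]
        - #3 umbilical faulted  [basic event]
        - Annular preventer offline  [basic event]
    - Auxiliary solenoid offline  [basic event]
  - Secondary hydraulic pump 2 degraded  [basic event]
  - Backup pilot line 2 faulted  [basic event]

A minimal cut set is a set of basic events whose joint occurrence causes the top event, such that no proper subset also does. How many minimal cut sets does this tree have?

9

Shear sequence fails [AND]: one cut set from each child combined → 1 × 1 = 1 cut set(s).
Ram stack unavailable [OR]: union of children's cut sets → 4 cut set(s).
Backup path down [OR]: union of children's cut sets → 7 cut set(s).
Hydraulic supply fails [OR]: union of children's cut sets → 9 cut set(s).
Offshore blowout preventer fails to close [AND]: one cut set from each child combined → 9 × 1 × 1 = 9 cut set(s).
Minimal cut sets: {Backup pilot line 2 faulted, Hydraulic pump is out, Secondary hydraulic pump 2 degraded}; {Backup pilot line 2 faulted, Redundant pilot line faulted, Secondary hydraulic pump 2 degraded}; {Auxiliary blind shear ram failed, Backup pilot line 2 faulted, Secondary hydraulic pump 2 degraded}; {Backup pilot line 2 faulted, Inboard pipe ram trips, Reserve accumulator bank faulted, Secondary hydraulic pump 2 degraded}; {Backup pilot line 2 faulted, Primary control pod is out, Secondary hydraulic pump 2 degraded}; {A shuttle valve lost, Backup pilot line 2 faulted, Secondary hydraulic pump 2 degraded}; {#3 umbilical faulted, Backup pilot line 2 faulted, Secondary hydraulic pump 2 degraded}; {Annular preventer offline, Backup pilot line 2 faulted, Secondary hydraulic pump 2 degraded}; {Auxiliary solenoid offline, Backup pilot line 2 faulted, Secondary hydraulic pump 2 degraded}.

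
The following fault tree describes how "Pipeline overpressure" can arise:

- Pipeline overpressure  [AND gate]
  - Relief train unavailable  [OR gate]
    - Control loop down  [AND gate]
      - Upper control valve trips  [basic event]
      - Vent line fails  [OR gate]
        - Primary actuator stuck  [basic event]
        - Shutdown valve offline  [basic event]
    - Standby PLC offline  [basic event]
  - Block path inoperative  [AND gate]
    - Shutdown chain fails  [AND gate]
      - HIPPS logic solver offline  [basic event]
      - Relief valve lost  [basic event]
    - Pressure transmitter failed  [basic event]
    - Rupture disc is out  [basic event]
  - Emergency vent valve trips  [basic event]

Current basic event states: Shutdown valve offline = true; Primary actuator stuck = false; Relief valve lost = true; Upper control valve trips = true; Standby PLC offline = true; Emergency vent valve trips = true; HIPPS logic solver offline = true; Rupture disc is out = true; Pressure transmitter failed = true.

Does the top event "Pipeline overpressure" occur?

Vent line fails [OR]: Primary actuator stuck=not, Shutdown valve offline=occurs → at least one input occurs → occurs.
Control loop down [AND]: Upper control valve trips=occurs, Vent line fails=occurs → all inputs occur → occurs.
Relief train unavailable [OR]: Control loop down=occurs, Standby PLC offline=occurs → at least one input occurs → occurs.
Shutdown chain fails [AND]: HIPPS logic solver offline=occurs, Relief valve lost=occurs → all inputs occur → occurs.
Block path inoperative [AND]: Shutdown chain fails=occurs, Pressure transmitter failed=occurs, Rupture disc is out=occurs → all inputs occur → occurs.
Pipeline overpressure [AND]: Relief train unavailable=occurs, Block path inoperative=occurs, Emergency vent valve trips=occurs → all inputs occur → occurs.

Yes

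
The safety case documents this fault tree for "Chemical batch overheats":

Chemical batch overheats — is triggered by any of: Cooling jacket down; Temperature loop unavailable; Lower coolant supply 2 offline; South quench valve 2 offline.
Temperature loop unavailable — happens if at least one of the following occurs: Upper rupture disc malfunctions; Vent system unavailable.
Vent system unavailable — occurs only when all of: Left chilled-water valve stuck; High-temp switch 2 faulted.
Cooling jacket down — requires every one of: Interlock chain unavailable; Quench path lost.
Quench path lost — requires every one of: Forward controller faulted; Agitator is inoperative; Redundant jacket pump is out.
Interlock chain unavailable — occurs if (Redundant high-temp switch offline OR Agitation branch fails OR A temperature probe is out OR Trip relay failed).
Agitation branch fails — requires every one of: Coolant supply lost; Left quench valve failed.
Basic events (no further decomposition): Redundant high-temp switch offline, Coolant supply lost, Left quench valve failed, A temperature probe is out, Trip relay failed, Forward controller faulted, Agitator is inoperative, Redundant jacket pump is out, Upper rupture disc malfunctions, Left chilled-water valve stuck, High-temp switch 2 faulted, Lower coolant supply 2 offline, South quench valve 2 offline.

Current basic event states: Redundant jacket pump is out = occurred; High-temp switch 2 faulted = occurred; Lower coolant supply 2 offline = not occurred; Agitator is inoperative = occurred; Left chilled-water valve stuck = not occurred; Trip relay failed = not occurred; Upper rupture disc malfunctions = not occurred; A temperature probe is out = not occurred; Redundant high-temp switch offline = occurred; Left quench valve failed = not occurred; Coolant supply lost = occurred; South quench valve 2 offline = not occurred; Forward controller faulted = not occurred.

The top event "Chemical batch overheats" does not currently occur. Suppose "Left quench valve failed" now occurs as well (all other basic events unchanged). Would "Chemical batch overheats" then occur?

No

Counterfactual: set "Left quench valve failed" to occurred.
Agitation branch fails [AND]: Coolant supply lost=occurs, Left quench valve failed=occurs → all inputs occur → occurs.
Interlock chain unavailable [OR]: Redundant high-temp switch offline=occurs, Agitation branch fails=occurs, A temperature probe is out=not, Trip relay failed=not → at least one input occurs → occurs.
Quench path lost [AND]: Forward controller faulted=not, Agitator is inoperative=occurs, Redundant jacket pump is out=occurs → not all inputs occur → does not occur.
Cooling jacket down [AND]: Interlock chain unavailable=occurs, Quench path lost=not → not all inputs occur → does not occur.
Vent system unavailable [AND]: Left chilled-water valve stuck=not, High-temp switch 2 faulted=occurs → not all inputs occur → does not occur.
Temperature loop unavailable [OR]: Upper rupture disc malfunctions=not, Vent system unavailable=not → no input occurs → does not occur.
Chemical batch overheats [OR]: Cooling jacket down=not, Temperature loop unavailable=not, Lower coolant supply 2 offline=not, South quench valve 2 offline=not → no input occurs → does not occur.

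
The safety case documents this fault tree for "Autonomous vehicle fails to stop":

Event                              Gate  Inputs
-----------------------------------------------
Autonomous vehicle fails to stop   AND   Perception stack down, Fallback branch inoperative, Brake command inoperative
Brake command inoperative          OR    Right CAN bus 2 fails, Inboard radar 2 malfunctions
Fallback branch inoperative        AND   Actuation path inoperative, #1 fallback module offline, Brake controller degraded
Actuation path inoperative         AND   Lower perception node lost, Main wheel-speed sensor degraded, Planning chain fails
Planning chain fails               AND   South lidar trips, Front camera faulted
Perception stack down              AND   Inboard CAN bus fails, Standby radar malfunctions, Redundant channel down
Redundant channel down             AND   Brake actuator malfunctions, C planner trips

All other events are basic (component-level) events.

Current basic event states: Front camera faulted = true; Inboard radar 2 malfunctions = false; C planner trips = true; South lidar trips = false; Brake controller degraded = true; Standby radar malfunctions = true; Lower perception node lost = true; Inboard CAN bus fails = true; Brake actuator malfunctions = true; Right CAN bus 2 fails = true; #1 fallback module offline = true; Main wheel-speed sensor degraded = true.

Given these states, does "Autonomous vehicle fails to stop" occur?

Redundant channel down [AND]: Brake actuator malfunctions=occurs, C planner trips=occurs → all inputs occur → occurs.
Perception stack down [AND]: Inboard CAN bus fails=occurs, Standby radar malfunctions=occurs, Redundant channel down=occurs → all inputs occur → occurs.
Planning chain fails [AND]: South lidar trips=not, Front camera faulted=occurs → not all inputs occur → does not occur.
Actuation path inoperative [AND]: Lower perception node lost=occurs, Main wheel-speed sensor degraded=occurs, Planning chain fails=not → not all inputs occur → does not occur.
Fallback branch inoperative [AND]: Actuation path inoperative=not, #1 fallback module offline=occurs, Brake controller degraded=occurs → not all inputs occur → does not occur.
Brake command inoperative [OR]: Right CAN bus 2 fails=occurs, Inboard radar 2 malfunctions=not → at least one input occurs → occurs.
Autonomous vehicle fails to stop [AND]: Perception stack down=occurs, Fallback branch inoperative=not, Brake command inoperative=occurs → not all inputs occur → does not occur.

No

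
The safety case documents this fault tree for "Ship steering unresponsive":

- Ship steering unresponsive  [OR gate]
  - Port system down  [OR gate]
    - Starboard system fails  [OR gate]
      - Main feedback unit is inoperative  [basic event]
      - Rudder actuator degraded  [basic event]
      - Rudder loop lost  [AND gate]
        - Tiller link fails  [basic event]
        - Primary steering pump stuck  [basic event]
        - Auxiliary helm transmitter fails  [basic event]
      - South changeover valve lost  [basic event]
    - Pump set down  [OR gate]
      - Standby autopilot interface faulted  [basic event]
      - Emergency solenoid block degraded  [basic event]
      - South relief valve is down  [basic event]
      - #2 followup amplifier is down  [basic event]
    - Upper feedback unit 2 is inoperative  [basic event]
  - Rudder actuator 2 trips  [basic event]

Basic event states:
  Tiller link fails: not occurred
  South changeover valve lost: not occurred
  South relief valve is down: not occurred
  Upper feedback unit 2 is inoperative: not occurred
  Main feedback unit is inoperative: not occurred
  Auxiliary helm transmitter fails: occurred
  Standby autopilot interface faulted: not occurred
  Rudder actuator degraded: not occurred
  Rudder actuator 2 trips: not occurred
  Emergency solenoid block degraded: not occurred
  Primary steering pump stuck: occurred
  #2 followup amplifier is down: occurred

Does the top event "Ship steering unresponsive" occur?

Rudder loop lost [AND]: Tiller link fails=not, Primary steering pump stuck=occurs, Auxiliary helm transmitter fails=occurs → not all inputs occur → does not occur.
Starboard system fails [OR]: Main feedback unit is inoperative=not, Rudder actuator degraded=not, Rudder loop lost=not, South changeover valve lost=not → no input occurs → does not occur.
Pump set down [OR]: Standby autopilot interface faulted=not, Emergency solenoid block degraded=not, South relief valve is down=not, #2 followup amplifier is down=occurs → at least one input occurs → occurs.
Port system down [OR]: Starboard system fails=not, Pump set down=occurs, Upper feedback unit 2 is inoperative=not → at least one input occurs → occurs.
Ship steering unresponsive [OR]: Port system down=occurs, Rudder actuator 2 trips=not → at least one input occurs → occurs.

Yes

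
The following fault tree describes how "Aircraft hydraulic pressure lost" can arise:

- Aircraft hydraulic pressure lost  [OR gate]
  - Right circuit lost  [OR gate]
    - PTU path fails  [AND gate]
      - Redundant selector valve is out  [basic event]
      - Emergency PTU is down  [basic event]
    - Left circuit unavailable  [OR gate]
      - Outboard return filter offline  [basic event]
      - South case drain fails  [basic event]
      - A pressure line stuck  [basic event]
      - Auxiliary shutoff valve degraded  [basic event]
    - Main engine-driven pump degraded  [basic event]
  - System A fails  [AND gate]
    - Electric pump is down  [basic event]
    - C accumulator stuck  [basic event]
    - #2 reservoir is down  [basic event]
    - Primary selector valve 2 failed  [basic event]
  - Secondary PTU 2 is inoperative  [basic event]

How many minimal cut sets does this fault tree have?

8

PTU path fails [AND]: one cut set from each child combined → 1 × 1 = 1 cut set(s).
Left circuit unavailable [OR]: union of children's cut sets → 4 cut set(s).
Right circuit lost [OR]: union of children's cut sets → 6 cut set(s).
System A fails [AND]: one cut set from each child combined → 1 × 1 × 1 × 1 = 1 cut set(s).
Aircraft hydraulic pressure lost [OR]: union of children's cut sets → 8 cut set(s).
Minimal cut sets: {Emergency PTU is down, Redundant selector valve is out}; {Outboard return filter offline}; {South case drain fails}; {A pressure line stuck}; {Auxiliary shutoff valve degraded}; {Main engine-driven pump degraded}; {#2 reservoir is down, C accumulator stuck, Electric pump is down, Primary selector valve 2 failed}; {Secondary PTU 2 is inoperative}.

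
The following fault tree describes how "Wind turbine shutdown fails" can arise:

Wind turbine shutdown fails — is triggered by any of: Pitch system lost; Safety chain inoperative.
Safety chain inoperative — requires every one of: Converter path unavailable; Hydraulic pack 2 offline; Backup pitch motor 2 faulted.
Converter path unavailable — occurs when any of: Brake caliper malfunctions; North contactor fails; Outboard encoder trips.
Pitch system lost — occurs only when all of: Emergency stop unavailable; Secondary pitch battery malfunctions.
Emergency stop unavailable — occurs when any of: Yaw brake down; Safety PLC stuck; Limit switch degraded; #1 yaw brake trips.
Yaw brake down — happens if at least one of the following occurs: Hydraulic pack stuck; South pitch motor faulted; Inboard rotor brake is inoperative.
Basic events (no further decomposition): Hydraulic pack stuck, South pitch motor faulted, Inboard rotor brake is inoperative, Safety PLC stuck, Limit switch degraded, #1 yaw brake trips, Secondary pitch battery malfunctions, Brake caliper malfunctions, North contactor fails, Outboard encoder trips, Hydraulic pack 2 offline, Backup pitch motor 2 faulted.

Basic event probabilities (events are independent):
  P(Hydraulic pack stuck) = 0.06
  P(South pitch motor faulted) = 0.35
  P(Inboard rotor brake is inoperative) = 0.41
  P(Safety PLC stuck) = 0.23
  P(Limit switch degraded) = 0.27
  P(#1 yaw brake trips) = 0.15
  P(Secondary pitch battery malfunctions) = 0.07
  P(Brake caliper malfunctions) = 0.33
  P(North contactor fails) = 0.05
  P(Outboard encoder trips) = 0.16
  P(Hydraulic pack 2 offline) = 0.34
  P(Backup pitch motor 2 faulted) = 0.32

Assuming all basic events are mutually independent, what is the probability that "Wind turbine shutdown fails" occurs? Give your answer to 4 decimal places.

0.1056

P(Yaw brake down) [OR] = 1 − (1−0.06) × (1−0.35) × (1−0.41) = 0.639510
P(Emergency stop unavailable) [OR] = 1 − (1−0.639510) × (1−0.23) × (1−0.27) × (1−0.15) = 0.827763
P(Pitch system lost) [AND] = 0.827763 × 0.07 = 0.057943
P(Converter path unavailable) [OR] = 1 − (1−0.33) × (1−0.05) × (1−0.16) = 0.465340
P(Safety chain inoperative) [AND] = 0.465340 × 0.34 × 0.32 = 0.050629
P(Wind turbine shutdown fails) [OR] = 1 − (1−0.057943) × (1−0.050629) = 0.105638
Rounded to 4 decimal places: P(Wind turbine shutdown fails) ≈ 0.1056.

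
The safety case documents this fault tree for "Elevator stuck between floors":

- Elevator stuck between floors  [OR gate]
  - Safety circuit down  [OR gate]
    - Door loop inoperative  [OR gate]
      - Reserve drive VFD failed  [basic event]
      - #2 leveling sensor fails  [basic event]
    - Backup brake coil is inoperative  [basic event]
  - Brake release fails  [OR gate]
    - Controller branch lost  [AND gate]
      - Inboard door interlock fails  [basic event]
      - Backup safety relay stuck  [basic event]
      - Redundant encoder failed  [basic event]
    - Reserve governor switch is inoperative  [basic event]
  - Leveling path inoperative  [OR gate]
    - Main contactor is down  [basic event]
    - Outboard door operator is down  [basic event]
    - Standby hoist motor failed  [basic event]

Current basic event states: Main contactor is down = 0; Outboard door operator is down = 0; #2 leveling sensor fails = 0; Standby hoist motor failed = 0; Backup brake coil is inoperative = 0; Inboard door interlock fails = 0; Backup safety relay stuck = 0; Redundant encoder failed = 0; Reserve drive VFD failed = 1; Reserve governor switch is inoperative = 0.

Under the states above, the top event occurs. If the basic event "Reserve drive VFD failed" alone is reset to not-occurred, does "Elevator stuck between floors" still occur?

No

Counterfactual: set "Reserve drive VFD failed" to not occurred.
Door loop inoperative [OR]: Reserve drive VFD failed=not, #2 leveling sensor fails=not → no input occurs → does not occur.
Safety circuit down [OR]: Door loop inoperative=not, Backup brake coil is inoperative=not → no input occurs → does not occur.
Controller branch lost [AND]: Inboard door interlock fails=not, Backup safety relay stuck=not, Redundant encoder failed=not → not all inputs occur → does not occur.
Brake release fails [OR]: Controller branch lost=not, Reserve governor switch is inoperative=not → no input occurs → does not occur.
Leveling path inoperative [OR]: Main contactor is down=not, Outboard door operator is down=not, Standby hoist motor failed=not → no input occurs → does not occur.
Elevator stuck between floors [OR]: Safety circuit down=not, Brake release fails=not, Leveling path inoperative=not → no input occurs → does not occur.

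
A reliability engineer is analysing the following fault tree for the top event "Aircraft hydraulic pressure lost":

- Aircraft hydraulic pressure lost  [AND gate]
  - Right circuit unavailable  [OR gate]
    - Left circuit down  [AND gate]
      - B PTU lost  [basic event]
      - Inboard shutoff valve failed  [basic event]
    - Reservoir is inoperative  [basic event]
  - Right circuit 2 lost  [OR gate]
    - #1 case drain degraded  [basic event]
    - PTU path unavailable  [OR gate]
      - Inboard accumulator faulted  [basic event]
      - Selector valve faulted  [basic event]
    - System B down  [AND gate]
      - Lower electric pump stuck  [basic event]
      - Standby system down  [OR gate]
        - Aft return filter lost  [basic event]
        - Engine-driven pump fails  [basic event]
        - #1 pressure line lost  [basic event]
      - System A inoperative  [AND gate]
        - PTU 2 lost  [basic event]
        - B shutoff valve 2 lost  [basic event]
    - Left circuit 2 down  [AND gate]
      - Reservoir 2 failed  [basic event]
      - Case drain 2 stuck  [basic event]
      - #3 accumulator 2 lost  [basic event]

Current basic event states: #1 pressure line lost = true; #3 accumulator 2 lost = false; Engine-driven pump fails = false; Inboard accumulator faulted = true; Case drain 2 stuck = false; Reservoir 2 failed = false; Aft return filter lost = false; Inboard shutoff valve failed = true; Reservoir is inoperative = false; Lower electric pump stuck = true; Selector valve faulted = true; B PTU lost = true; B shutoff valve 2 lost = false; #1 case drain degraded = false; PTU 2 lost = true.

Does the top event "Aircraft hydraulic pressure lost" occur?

Left circuit down [AND]: B PTU lost=occurs, Inboard shutoff valve failed=occurs → all inputs occur → occurs.
Right circuit unavailable [OR]: Left circuit down=occurs, Reservoir is inoperative=not → at least one input occurs → occurs.
PTU path unavailable [OR]: Inboard accumulator faulted=occurs, Selector valve faulted=occurs → at least one input occurs → occurs.
Standby system down [OR]: Aft return filter lost=not, Engine-driven pump fails=not, #1 pressure line lost=occurs → at least one input occurs → occurs.
System A inoperative [AND]: PTU 2 lost=occurs, B shutoff valve 2 lost=not → not all inputs occur → does not occur.
System B down [AND]: Lower electric pump stuck=occurs, Standby system down=occurs, System A inoperative=not → not all inputs occur → does not occur.
Left circuit 2 down [AND]: Reservoir 2 failed=not, Case drain 2 stuck=not, #3 accumulator 2 lost=not → not all inputs occur → does not occur.
Right circuit 2 lost [OR]: #1 case drain degraded=not, PTU path unavailable=occurs, System B down=not, Left circuit 2 down=not → at least one input occurs → occurs.
Aircraft hydraulic pressure lost [AND]: Right circuit unavailable=occurs, Right circuit 2 lost=occurs → all inputs occur → occurs.

Yes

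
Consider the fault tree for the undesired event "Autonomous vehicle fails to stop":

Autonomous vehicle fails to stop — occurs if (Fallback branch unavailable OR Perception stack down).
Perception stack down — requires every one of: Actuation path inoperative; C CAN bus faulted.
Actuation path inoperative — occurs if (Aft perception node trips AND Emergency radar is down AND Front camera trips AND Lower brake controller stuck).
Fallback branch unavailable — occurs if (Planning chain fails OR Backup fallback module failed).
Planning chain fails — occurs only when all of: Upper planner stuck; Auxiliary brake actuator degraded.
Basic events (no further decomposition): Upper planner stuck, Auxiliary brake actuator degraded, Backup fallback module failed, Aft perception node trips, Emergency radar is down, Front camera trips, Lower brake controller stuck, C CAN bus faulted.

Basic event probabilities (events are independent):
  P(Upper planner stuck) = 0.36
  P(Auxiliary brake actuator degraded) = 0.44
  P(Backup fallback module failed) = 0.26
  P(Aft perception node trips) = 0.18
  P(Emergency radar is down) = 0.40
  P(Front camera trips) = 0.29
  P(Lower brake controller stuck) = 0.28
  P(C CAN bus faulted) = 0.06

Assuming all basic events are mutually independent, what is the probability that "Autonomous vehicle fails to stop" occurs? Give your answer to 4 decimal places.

P(Planning chain fails) [AND] = 0.36 × 0.44 = 0.158400
P(Fallback branch unavailable) [OR] = 1 − (1−0.158400) × (1−0.26) = 0.377216
P(Actuation path inoperative) [AND] = 0.18 × 0.40 × 0.29 × 0.28 = 0.005846
P(Perception stack down) [AND] = 0.005846 × 0.06 = 0.000351
P(Autonomous vehicle fails to stop) [OR] = 1 − (1−0.377216) × (1−0.000351) = 0.377435
Rounded to 4 decimal places: P(Autonomous vehicle fails to stop) ≈ 0.3774.

0.3774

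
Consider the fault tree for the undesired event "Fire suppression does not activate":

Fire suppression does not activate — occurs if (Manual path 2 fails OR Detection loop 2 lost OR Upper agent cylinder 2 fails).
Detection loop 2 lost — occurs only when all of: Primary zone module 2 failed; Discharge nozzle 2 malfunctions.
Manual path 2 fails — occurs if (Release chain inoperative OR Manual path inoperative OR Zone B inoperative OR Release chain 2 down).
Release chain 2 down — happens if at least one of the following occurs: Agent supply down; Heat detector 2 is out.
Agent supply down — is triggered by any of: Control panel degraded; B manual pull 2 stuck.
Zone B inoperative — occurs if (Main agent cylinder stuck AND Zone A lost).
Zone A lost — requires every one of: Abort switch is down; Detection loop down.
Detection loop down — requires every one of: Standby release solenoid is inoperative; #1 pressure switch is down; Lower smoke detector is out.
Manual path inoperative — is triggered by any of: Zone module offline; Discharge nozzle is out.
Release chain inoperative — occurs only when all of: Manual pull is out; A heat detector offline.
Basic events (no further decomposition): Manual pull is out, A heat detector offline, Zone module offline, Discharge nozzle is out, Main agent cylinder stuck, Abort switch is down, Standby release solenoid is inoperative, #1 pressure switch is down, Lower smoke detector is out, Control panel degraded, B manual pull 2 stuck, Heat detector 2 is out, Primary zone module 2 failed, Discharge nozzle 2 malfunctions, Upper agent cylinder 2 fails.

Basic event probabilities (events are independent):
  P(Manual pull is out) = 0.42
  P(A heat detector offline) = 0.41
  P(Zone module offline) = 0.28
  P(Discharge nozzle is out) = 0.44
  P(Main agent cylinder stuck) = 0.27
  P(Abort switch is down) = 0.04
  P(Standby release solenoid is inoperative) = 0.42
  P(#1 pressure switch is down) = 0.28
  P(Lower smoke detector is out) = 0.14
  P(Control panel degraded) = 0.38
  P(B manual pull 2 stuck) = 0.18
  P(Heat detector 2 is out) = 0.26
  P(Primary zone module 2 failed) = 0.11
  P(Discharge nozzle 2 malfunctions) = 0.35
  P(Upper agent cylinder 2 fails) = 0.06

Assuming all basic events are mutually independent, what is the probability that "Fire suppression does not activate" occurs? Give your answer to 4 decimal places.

0.8865

P(Release chain inoperative) [AND] = 0.42 × 0.41 = 0.172200
P(Manual path inoperative) [OR] = 1 − (1−0.28) × (1−0.44) = 0.596800
P(Detection loop down) [AND] = 0.42 × 0.28 × 0.14 = 0.016464
P(Zone A lost) [AND] = 0.04 × 0.016464 = 0.000659
P(Zone B inoperative) [AND] = 0.27 × 0.000659 = 0.000178
P(Agent supply down) [OR] = 1 − (1−0.38) × (1−0.18) = 0.491600
P(Release chain 2 down) [OR] = 1 − (1−0.491600) × (1−0.26) = 0.623784
P(Manual path 2 fails) [OR] = 1 − (1−0.172200) × (1−0.596800) × (1−0.000178) × (1−0.623784) = 0.874453
P(Detection loop 2 lost) [AND] = 0.11 × 0.35 = 0.038500
P(Fire suppression does not activate) [OR] = 1 − (1−0.874453) × (1−0.038500) × (1−0.06) = 0.886529
Rounded to 4 decimal places: P(Fire suppression does not activate) ≈ 0.8865.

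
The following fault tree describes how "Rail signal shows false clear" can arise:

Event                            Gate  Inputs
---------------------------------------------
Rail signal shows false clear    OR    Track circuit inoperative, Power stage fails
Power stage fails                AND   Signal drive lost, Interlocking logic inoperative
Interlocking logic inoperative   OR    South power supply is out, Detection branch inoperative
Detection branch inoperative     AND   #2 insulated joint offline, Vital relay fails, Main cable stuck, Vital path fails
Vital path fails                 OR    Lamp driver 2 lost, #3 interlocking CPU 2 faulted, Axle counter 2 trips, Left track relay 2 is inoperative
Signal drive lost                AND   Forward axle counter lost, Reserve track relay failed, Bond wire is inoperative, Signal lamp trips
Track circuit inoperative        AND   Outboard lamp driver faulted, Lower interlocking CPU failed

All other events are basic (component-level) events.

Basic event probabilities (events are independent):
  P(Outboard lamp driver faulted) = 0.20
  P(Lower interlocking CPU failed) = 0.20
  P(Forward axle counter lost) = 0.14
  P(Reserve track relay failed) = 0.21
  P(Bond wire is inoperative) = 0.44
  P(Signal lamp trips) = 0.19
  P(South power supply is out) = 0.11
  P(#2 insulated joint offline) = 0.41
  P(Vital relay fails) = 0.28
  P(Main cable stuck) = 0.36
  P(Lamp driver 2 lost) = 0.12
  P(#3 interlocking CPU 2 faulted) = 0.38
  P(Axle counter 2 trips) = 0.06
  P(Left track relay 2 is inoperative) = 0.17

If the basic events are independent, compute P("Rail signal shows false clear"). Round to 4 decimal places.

P(Track circuit inoperative) [AND] = 0.20 × 0.20 = 0.040000
P(Signal drive lost) [AND] = 0.14 × 0.21 × 0.44 × 0.19 = 0.002458
P(Vital path fails) [OR] = 1 − (1−0.12) × (1−0.38) × (1−0.06) × (1−0.17) = 0.574323
P(Detection branch inoperative) [AND] = 0.41 × 0.28 × 0.36 × 0.574323 = 0.023736
P(Interlocking logic inoperative) [OR] = 1 − (1−0.11) × (1−0.023736) = 0.131125
P(Power stage fails) [AND] = 0.002458 × 0.131125 = 0.000322
P(Rail signal shows false clear) [OR] = 1 − (1−0.040000) × (1−0.000322) = 0.040309
Rounded to 4 decimal places: P(Rail signal shows false clear) ≈ 0.0403.

0.0403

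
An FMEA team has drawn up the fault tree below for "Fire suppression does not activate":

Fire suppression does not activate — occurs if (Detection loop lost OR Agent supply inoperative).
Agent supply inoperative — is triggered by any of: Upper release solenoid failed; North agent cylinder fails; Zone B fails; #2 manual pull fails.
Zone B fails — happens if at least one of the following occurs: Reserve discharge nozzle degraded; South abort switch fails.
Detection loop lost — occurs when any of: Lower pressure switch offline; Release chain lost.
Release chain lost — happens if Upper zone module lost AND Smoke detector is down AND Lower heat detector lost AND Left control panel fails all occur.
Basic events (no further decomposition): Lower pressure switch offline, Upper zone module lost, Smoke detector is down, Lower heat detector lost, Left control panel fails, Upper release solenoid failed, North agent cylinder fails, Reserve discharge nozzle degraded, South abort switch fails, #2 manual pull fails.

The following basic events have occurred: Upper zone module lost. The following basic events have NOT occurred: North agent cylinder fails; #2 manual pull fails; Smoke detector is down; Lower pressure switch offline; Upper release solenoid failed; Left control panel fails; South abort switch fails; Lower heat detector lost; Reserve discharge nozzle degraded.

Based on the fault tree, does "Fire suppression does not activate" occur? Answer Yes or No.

Release chain lost [AND]: Upper zone module lost=occurs, Smoke detector is down=not, Lower heat detector lost=not, Left control panel fails=not → not all inputs occur → does not occur.
Detection loop lost [OR]: Lower pressure switch offline=not, Release chain lost=not → no input occurs → does not occur.
Zone B fails [OR]: Reserve discharge nozzle degraded=not, South abort switch fails=not → no input occurs → does not occur.
Agent supply inoperative [OR]: Upper release solenoid failed=not, North agent cylinder fails=not, Zone B fails=not, #2 manual pull fails=not → no input occurs → does not occur.
Fire suppression does not activate [OR]: Detection loop lost=not, Agent supply inoperative=not → no input occurs → does not occur.

No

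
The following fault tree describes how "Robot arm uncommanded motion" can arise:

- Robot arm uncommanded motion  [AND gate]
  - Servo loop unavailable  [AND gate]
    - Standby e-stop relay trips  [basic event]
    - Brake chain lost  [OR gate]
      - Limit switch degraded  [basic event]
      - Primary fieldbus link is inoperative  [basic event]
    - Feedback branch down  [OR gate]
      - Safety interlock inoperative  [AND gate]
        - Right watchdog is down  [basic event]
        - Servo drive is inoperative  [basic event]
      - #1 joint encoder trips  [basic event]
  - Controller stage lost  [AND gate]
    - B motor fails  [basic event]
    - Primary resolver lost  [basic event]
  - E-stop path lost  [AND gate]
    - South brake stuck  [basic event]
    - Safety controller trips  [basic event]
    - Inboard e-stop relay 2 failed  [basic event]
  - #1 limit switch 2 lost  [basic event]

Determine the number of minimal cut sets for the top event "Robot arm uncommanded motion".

4

Brake chain lost [OR]: union of children's cut sets → 2 cut set(s).
Safety interlock inoperative [AND]: one cut set from each child combined → 1 × 1 = 1 cut set(s).
Feedback branch down [OR]: union of children's cut sets → 2 cut set(s).
Servo loop unavailable [AND]: one cut set from each child combined → 1 × 2 × 2 = 4 cut set(s).
Controller stage lost [AND]: one cut set from each child combined → 1 × 1 = 1 cut set(s).
E-stop path lost [AND]: one cut set from each child combined → 1 × 1 × 1 = 1 cut set(s).
Robot arm uncommanded motion [AND]: one cut set from each child combined → 4 × 1 × 1 × 1 = 4 cut set(s).
Minimal cut sets: {#1 limit switch 2 lost, B motor fails, Inboard e-stop relay 2 failed, Limit switch degraded, Primary resolver lost, Right watchdog is down, Safety controller trips, Servo drive is inoperative, South brake stuck, Standby e-stop relay trips}; {#1 joint encoder trips, #1 limit switch 2 lost, B motor fails, Inboard e-stop relay 2 failed, Limit switch degraded, Primary resolver lost, Safety controller trips, South brake stuck, Standby e-stop relay trips}; {#1 limit switch 2 lost, B motor fails, Inboard e-stop relay 2 failed, Primary fieldbus link is inoperative, Primary resolver lost, Right watchdog is down, Safety controller trips, Servo drive is inoperative, South brake stuck, Standby e-stop relay trips}; {#1 joint encoder trips, #1 limit switch 2 lost, B motor fails, Inboard e-stop relay 2 failed, Primary fieldbus link is inoperative, Primary resolver lost, Safety controller trips, South brake stuck, Standby e-stop relay trips}.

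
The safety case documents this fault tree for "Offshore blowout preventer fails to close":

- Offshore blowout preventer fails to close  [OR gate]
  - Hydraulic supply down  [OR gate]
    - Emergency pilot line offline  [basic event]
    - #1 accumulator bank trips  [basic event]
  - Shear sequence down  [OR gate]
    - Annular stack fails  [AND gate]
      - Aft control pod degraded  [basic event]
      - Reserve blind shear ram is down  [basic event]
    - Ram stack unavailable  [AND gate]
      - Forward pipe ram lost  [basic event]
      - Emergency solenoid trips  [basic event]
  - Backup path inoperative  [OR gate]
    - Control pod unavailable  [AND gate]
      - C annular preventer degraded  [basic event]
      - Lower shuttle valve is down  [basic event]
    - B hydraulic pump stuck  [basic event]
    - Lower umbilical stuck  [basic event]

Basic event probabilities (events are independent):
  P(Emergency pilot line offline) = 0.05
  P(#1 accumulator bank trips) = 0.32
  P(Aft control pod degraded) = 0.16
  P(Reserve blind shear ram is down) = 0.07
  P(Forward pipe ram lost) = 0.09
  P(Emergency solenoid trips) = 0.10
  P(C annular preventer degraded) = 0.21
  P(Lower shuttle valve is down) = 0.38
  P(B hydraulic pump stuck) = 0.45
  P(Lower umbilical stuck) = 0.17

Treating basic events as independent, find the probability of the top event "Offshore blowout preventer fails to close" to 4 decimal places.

0.7341

P(Hydraulic supply down) [OR] = 1 − (1−0.05) × (1−0.32) = 0.354000
P(Annular stack fails) [AND] = 0.16 × 0.07 = 0.011200
P(Ram stack unavailable) [AND] = 0.09 × 0.10 = 0.009000
P(Shear sequence down) [OR] = 1 − (1−0.011200) × (1−0.009000) = 0.020099
P(Control pod unavailable) [AND] = 0.21 × 0.38 = 0.079800
P(Backup path inoperative) [OR] = 1 − (1−0.079800) × (1−0.45) × (1−0.17) = 0.579929
P(Offshore blowout preventer fails to close) [OR] = 1 − (1−0.354000) × (1−0.020099) × (1−0.579929) = 0.734088
Rounded to 4 decimal places: P(Offshore blowout preventer fails to close) ≈ 0.7341.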